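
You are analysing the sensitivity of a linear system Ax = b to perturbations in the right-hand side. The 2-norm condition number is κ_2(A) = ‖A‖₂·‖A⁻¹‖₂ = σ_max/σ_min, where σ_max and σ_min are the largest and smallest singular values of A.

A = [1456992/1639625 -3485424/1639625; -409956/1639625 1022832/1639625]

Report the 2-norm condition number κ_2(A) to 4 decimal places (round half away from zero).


form AᵀA = [3665423376/4301392225 -351843264/172055689; -351843264/172055689 21110985216/4301392225] with trace 146605968/25452025 and determinant 331776/636300625
λ_max, λ_min = (146605968/25452025 ± √859678350153984/25912223064025)/2 = 144/25, 2304/25452025
κ = σ_max/σ_min = (12/5)/(48/5045) = 252.2500

252.2500


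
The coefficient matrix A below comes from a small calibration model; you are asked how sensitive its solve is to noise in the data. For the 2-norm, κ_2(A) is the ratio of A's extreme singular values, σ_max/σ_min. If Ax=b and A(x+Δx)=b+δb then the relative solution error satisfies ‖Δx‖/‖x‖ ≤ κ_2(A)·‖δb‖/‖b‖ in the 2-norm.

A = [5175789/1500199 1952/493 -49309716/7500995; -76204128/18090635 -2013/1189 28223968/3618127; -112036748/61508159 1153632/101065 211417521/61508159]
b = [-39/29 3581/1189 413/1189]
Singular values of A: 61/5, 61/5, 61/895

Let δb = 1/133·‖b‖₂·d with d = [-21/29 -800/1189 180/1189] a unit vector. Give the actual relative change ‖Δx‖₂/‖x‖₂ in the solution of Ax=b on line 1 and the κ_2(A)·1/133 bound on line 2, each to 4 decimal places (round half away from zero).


largest singular value 61/5, smallest 61/895
κ = σ_max/σ_min = (61/5)/(61/895) = 179.0000
perturbation bound = 179.0000·1/133 = 1.3459
solve Ax = b  →  x = [-13.0663 -0.0434 -6.6791]
‖b‖ = 3.3166, ‖x‖ = 14.6744
re-solving with b+δb shifts x by Δx of norm 0.3659
dividing the unrounded norms, ‖Δx‖/‖x‖ = 0.0249
realised/bound (from unrounded values) ≈ 0.0185

0.0249
1.3459


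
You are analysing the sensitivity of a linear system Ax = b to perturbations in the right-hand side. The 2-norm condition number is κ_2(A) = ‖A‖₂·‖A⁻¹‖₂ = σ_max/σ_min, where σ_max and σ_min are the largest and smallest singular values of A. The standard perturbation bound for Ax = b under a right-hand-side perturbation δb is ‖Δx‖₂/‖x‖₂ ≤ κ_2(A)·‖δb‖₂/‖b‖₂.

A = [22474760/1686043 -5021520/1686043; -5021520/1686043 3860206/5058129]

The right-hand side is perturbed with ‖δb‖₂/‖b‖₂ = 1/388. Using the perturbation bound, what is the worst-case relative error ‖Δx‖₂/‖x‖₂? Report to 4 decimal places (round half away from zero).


M = AᵀA = [315485128000/1691101129 -70980859040/1691101129; -70980859040/1691101129 143868029956/15219910161]. tr(M)=1774678276/9054081, det(M)=15366400/9054081
solving λ² − 1774678276/9054081·λ + 15366400/9054081 = 0 gives λ = 196, 78400/9054081
σ_max=√196=14, σ_min=√(78400/9054081)=(280/3009) → κ = 150.4500
bound on ‖Δx‖/‖x‖: κ·ε = 150.4500·1/388 = 0.3878

0.3878


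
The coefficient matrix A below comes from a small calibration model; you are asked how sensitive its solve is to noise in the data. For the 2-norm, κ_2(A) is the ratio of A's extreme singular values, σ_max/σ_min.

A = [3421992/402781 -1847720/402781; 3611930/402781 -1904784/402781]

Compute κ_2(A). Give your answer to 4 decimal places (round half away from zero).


form AᵀA = [29436465604/192904321 -15698964960/192904321; -15698964960/192904321 8373687616/192904321] with trace 130830980/667489 and determinant 614656/667489
eigenvalues of AᵀA: λ = (tr ± √(tr²−4·det))/2 = 196, 3136/667489
σ_max=√196=14, σ_min=√(3136/667489)=(56/817) → κ = 204.2500

204.2500


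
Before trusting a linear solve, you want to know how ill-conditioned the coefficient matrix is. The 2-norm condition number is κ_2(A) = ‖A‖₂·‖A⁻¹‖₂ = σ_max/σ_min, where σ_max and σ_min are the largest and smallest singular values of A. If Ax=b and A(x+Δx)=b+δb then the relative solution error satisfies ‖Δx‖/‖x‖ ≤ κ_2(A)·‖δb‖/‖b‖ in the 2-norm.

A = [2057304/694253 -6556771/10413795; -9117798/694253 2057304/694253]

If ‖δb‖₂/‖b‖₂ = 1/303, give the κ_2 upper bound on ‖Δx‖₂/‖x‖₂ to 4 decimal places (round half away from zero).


AᵀA = [51973075620/286726489 -58469265448/1433632445; -58469265448/1433632445 592090237561/64513460025]; tr = 7308763981/38378025, det = 1119364/4264225
eigenvalues of AᵀA: λ = (tr ± √(tr²−4·det))/2 = 4761/25, 2116/1535121
κ = σ_max/σ_min = (69/5)/(46/1239) = 371.7000
bound on ‖Δx‖/‖x‖: κ·ε = 371.7000·1/303 = 1.2267

1.2267


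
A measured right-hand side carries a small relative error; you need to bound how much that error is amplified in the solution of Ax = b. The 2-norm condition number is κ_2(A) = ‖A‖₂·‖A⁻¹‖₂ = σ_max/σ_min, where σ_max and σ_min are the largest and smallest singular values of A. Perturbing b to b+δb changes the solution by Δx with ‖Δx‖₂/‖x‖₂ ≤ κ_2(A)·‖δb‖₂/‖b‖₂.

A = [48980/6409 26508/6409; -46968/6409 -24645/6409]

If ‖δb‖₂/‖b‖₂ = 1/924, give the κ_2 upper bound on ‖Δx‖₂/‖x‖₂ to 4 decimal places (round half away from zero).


M = AᵀA = [5475664/48841 2920200/48841; 2920200/48841 1557729/48841]. tr(M)=24337/169, det(M)=144/169
λ_max, λ_min = (24337/169 ± √592192225/28561)/2 = 144, 1/169
κ = σ_max/σ_min = 12/(1/13) = 156.0000
worst-case relative error ≤ 156.0000 × 1/924 = 0.1688

0.1688


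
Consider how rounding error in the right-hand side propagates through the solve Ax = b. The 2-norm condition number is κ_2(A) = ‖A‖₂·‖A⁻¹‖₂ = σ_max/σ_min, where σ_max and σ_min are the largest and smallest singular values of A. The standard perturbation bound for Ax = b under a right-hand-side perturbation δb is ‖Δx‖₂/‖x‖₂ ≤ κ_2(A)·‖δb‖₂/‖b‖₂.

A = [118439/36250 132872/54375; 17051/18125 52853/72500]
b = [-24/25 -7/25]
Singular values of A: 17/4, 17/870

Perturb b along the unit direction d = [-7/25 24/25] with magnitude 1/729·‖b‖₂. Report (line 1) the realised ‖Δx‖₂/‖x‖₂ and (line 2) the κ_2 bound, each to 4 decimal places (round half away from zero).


0.2984
0.2984

σ_max = 17/4, σ_min = 17/870
κ = σ_max/σ_min = (17/4)/(17/870) = 217.5000
perturbation bound = 217.5000·1/729 = 0.2984
solve Ax = b  →  x = [-0.1882 -0.1412]
2-norm of b is 1.0000; of x, 0.2353
δb = ε·‖b‖·d = [-0.0004 0.0013]; solving A·Δx = δb gives ‖Δx‖ = 0.0702
realised ‖Δx‖/‖x‖ = 0.2984
so the bound is sharp here: realised error equals the bound


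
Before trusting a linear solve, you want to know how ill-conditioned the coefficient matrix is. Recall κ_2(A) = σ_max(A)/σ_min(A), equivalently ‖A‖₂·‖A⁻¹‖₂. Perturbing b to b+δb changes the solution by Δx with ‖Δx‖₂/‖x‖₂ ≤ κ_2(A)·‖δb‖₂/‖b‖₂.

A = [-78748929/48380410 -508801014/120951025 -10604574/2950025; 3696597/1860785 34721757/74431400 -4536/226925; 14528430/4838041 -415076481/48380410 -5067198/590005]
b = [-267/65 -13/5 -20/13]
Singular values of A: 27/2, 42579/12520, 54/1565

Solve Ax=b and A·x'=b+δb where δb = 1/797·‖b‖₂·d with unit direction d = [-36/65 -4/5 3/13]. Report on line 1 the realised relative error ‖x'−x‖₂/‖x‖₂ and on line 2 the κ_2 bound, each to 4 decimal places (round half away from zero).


0.0016
0.4909

from the listed singular values, σ₁ = 27/2, σ_n = 54/1565
κ_2(A) = (27/2) / (54/1565) = 391.2500
perturbation bound = 391.2500·1/797 = 0.4909
solve Ax = b  →  x = [17.8013 -77.7774 84.0996]
‖b‖ = 5.0990, ‖x‖ = 115.9265
re-solving with b+δb shifts x by Δx of norm 0.1854
relative error = 0.0016
so the bound overstates the realised error by a factor of ≈ 306.9233 (computed from the unrounded values)


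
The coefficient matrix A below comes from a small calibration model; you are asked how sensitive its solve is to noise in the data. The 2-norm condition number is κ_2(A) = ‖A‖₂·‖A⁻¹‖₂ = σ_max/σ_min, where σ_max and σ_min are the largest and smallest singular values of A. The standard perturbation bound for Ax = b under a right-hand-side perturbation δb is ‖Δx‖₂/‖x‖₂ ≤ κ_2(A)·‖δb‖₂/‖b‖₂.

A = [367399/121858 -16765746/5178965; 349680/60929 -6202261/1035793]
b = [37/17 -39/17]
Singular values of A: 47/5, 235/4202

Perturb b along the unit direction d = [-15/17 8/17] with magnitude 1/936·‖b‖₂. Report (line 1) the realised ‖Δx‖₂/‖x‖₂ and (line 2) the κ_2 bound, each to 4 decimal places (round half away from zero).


from the listed singular values, σ₁ = 47/5, σ_n = 235/4202
condition number: (47/5) ÷ (235/4202) = 168.0800
worst-case relative error ≤ 168.0800 × 1/936 = 0.1796
solve Ax = b  →  x = [-38.9180 -36.9178]
‖b‖₂ = 3.1623 and ‖x‖₂ = 53.6427
re-solving with b+δb shifts x by Δx of norm 0.0604
realised ‖Δx‖/‖x‖ = 0.0011
realised/bound (from unrounded values) ≈ 0.0063

0.0011
0.1796


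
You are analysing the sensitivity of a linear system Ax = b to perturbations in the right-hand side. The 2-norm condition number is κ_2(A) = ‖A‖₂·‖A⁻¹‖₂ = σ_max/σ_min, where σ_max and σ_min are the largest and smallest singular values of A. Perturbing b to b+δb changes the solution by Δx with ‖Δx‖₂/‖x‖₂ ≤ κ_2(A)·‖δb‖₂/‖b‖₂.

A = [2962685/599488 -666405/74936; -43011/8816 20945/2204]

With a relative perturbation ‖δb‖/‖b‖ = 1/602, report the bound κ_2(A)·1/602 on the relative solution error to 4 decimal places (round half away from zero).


0.1010

form AᵀA = [20608386769/427331584 -4824196065/53416448; -4824196065/53416448 1131063925/6677056] with trace 321787121/1478656 and determinant 302934025/23658496
eigenvalues of AᵀA: λ = (tr ± √(tr²−4·det))/2 = 3481/16, 87025/1478656
so κ_2 = √((3481/16) / (87025/1478656)) = 60.8000
κ_2(A)·‖δb‖/‖b‖ = 0.1010


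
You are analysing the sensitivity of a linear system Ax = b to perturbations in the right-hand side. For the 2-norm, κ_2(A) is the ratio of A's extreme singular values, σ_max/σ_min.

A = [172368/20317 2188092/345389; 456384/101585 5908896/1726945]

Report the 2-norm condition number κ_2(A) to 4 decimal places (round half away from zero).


253.9625

AᵀA = [951054541056/10319512225 713273625792/10319512225; 713273625792/10319512225 534978259344/10319512225]; tr = 59441312016/412780489, det = 132710400/412780489
char-poly roots: 144 and 921600/412780489
κ_2(A) = √(λ_max/λ_min) = √(144 / (921600/412780489)) = 253.9625


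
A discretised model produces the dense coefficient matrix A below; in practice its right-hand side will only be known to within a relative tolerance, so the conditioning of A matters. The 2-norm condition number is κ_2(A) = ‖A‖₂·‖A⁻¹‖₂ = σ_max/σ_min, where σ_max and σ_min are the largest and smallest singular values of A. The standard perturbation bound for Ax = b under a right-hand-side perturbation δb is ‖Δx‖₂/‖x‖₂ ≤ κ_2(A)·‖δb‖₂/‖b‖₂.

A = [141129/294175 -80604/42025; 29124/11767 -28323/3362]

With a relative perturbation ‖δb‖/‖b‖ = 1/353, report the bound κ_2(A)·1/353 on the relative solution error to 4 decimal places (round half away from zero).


AᵀA = [327214161/51480625 -160113186/7354375; -160113186/7354375 313716969/4202500]; tr = 26689581/329476, det = 164025/329476
char-poly roots: 81 and 2025/329476
κ_2(A) = √(λ_max/λ_min) = √(81 / (2025/329476)) = 114.8000
κ_2(A)·‖δb‖/‖b‖ = 0.3252

0.3252


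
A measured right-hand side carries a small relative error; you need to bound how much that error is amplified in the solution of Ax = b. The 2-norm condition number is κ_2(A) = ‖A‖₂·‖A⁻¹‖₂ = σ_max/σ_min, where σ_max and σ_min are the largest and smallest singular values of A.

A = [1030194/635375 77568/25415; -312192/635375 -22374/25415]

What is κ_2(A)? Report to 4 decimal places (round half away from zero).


179.4000

M = AᵀA = [1854021636/645922225 695160576/129184445; 695160576/129184445 260695620/25836889]. tr(M)=28966824/2235025, det(M)=11664/2235025
char-poly roots: 324/25 and 36/89401
σ_max=√(324/25)=(18/5), σ_min=√(36/89401)=(6/299) → κ = 179.4000


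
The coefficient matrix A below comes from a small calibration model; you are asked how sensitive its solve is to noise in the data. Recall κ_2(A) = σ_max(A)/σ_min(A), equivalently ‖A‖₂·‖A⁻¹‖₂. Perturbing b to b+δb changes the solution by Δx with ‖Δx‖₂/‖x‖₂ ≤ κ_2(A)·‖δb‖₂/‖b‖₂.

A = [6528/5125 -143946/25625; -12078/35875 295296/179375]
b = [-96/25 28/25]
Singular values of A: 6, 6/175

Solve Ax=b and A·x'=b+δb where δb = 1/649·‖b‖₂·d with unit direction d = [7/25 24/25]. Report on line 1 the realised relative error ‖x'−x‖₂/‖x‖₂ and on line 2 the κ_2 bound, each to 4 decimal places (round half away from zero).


0.2696
0.2696

from the listed singular values, σ₁ = 6, σ_n = 6/175
condition number: 6 ÷ (6/175) = 175.0000
bound on ‖Δx‖/‖x‖: κ·ε = 175.0000·1/649 = 0.2696
solve Ax = b  →  x = [-0.1463 0.6504]
2-norm of b is 4.0000; of x, 0.6667
Δx = A⁻¹·δb where δb = 1/649·4.0000·d; ‖Δx‖ = 0.1798
relative error = 0.2696
tightness: 0.2696 against a bound of 0.2696; the bound is attained (ratio 1)


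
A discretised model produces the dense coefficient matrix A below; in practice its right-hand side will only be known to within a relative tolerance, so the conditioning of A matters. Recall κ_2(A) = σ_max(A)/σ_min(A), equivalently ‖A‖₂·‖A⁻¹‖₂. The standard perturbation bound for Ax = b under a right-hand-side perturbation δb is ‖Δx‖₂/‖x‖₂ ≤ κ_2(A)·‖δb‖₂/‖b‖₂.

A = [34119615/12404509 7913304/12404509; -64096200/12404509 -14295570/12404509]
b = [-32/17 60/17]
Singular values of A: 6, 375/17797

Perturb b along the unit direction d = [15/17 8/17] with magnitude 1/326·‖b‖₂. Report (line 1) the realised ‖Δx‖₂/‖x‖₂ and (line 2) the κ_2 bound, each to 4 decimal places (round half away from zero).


0.8735
0.8735

from the listed singular values, σ₁ = 6, σ_n = 375/17797
condition number: 6 ÷ (375/17797) = 284.7520
bound on ‖Δx‖/‖x‖: κ·ε = 284.7520·1/326 = 0.8735
solve Ax = b  →  x = [-0.6504 -0.1463]
2-norm of b is 4.0000; of x, 0.6667
re-solving with b+δb shifts x by Δx of norm 0.5823
relative error = 0.8735
realised/bound = 1 exactly: the bound is attained for this b and d


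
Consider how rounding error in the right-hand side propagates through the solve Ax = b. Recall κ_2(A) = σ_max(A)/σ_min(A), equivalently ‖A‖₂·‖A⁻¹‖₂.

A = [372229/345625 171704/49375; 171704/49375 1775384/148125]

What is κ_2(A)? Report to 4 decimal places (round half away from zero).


207.3750

form AᵀA = [2533096553/191130625 3720997384/81913125; 3720997384/81913125 5467725952/35105625] with trace 465146305/2752281 and determinant 1827904/2752281
char-poly roots: 169 and 10816/2752281
κ_2(A) = √(λ_max/λ_min) = √(169 / (10816/2752281)) = 207.3750


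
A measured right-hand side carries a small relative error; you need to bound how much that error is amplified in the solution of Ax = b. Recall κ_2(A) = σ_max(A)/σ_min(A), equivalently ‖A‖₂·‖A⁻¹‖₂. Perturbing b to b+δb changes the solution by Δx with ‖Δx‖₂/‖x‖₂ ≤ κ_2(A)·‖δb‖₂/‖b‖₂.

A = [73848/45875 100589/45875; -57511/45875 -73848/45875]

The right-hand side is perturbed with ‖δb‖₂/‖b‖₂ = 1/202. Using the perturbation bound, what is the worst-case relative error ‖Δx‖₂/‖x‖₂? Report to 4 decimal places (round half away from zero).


AᵀA = [350441689/84180625 467014752/84180625; 467014752/84180625 622866961/84180625]; tr = 38932346/3367225, det = 83521/3367225
λ_max, λ_min = (38932346/3367225 ± √1514602629066816/11338204200625)/2 = 289/25, 289/134689
σ_max=√(289/25)=(17/5), σ_min=√(289/134689)=(17/367) → κ = 73.4000
worst-case relative error ≤ 73.4000 × 1/202 = 0.3634

0.3634


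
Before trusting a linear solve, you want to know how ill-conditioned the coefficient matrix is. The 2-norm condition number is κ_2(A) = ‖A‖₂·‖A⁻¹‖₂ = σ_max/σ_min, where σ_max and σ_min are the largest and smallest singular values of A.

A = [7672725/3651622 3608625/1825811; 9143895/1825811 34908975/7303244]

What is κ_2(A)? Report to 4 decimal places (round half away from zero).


387.4400

AᵀA = [2327301609525/78901439236 2216449564875/78901439236; 2216449564875/78901439236 8443735655625/315605756944]; tr = 21109324725/375274384, det = 31640625/1501097536
solving λ² − 21109324725/375274384·λ + 31640625/1501097536 = 0 gives λ = 225/4, 140625/375274384
σ_max=√(225/4)=(15/2), σ_min=√(140625/375274384)=(375/19372) → κ = 387.4400


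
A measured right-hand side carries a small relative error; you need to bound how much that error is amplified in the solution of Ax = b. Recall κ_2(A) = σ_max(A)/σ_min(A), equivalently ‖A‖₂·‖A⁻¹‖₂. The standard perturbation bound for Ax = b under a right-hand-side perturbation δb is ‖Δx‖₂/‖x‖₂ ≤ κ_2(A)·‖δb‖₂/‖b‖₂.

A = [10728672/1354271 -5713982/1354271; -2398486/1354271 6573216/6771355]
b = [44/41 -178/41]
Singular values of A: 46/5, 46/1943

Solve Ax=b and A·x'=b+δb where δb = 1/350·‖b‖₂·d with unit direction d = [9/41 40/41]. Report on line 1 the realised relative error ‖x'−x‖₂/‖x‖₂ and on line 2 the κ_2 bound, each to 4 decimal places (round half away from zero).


0.0032
1.1103

from the listed singular values, σ₁ = 46/5, σ_n = 46/1943
κ_2(A) = (46/5) / (46/1943) = 388.6000
κ_2(A)·‖δb‖/‖b‖ = 1.1103
solve Ax = b  →  x = [-79.3171 -149.1816]
‖b‖ = 4.4721, ‖x‖ = 168.9567
with δb = [0.0028 0.0125], A·Δx = δb → ‖Δx‖ = 0.5397
realised ‖Δx‖/‖x‖ = 0.0032
tightness: 0.0032 against a bound of 1.1103 (unrounded ratio ≈ 0.0029)


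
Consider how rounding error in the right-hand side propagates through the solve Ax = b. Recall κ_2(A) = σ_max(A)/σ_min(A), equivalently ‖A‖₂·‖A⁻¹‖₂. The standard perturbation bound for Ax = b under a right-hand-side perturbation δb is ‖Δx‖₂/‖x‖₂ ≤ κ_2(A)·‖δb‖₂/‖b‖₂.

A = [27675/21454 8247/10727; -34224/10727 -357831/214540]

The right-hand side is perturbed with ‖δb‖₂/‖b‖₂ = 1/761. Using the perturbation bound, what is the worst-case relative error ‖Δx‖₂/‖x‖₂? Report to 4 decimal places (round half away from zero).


M = AᵀA = [5451034329/460274116 7264382697/1150685290; 7264382697/1150685290 155248228161/46027411600]. tr(M)=2423362149/159264400, det(M)=2313441/25482304
λ_max, λ_min = (2423362149/159264400 ± √5863472885385888201/25365149107360000)/2 = 1521/100, 38025/6370576
σ_max=√(1521/100)=(39/10), σ_min=√(38025/6370576)=(195/2524) → κ = 50.4800
bound on ‖Δx‖/‖x‖: κ·ε = 50.4800·1/761 = 0.0663

0.0663


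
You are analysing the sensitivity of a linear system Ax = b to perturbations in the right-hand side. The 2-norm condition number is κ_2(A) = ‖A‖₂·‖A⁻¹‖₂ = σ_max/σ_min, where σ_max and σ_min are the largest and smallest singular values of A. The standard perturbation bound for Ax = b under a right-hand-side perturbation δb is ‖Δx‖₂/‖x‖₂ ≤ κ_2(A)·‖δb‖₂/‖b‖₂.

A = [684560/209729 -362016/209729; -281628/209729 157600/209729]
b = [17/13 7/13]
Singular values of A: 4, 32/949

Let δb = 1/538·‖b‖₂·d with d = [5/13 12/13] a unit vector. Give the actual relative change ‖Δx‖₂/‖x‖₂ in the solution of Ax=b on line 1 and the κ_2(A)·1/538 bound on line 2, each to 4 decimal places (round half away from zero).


σ_max = 4, σ_min = 32/949
κ = σ_max/σ_min = 4/(32/949) = 118.6250
worst-case relative error ≤ 118.6250 × 1/538 = 0.2205
solve Ax = b  →  x = [14.1765 26.0496]
2-norm of b is 1.4142; of x, 29.6573
re-solving with b+δb shifts x by Δx of norm 0.0780
realised ‖Δx‖/‖x‖ = 0.0026
so the bound overstates the realised error by a factor of ≈ 83.8835 (computed from the unrounded values)

0.0026
0.2205


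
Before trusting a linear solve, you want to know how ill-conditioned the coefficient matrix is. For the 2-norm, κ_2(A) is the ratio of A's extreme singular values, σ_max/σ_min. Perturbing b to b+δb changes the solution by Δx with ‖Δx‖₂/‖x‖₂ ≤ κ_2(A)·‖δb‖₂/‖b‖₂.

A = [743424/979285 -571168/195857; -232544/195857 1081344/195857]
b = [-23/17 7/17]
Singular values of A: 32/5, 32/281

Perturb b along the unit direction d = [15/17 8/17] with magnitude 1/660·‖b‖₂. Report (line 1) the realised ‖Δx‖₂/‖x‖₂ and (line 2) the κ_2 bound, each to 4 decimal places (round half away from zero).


0.0021
0.0852

from the listed singular values, σ₁ = 32/5, σ_n = 32/281
κ = σ_max/σ_min = (32/5)/(32/281) = 56.2000
perturbation bound = 56.2000·1/660 = 0.0852
solve Ax = b  →  x = [-8.6014 -1.7752]
‖b‖₂ = 1.4142 and ‖x‖₂ = 8.7826
re-solving with b+δb shifts x by Δx of norm 0.0188
relative error = 0.0021
realised/bound (from unrounded values) ≈ 0.0252


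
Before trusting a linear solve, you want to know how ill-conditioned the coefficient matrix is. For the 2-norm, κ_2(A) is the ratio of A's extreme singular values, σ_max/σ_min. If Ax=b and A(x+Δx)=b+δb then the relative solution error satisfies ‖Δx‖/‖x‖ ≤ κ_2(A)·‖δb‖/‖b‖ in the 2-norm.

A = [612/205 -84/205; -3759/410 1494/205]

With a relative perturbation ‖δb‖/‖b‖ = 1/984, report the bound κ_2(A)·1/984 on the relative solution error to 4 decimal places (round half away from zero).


0.0081

form AᵀA = [9297/100 -1701/25; -1701/25 1332/25] with trace 585/4 and determinant 324
eigenvalues of AᵀA: λ = (tr ± √(tr²−4·det))/2 = 144, 9/4
κ_2(A) = √(λ_max/λ_min) = √(144 / (9/4)) = 8.0000
worst-case relative error ≤ 8.0000 × 1/984 = 0.0081


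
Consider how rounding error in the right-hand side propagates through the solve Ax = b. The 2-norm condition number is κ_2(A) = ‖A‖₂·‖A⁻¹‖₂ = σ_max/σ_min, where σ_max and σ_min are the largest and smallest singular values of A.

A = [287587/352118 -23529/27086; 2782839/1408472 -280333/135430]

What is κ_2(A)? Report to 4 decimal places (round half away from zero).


373.6000

M = AᵀA = [53653807225/11738422336 -70419561219/14673027920; -70419561219/14673027920 46213468457/9170642450]. tr(M)=3353360489/348942400, det(M)=923521/1395769600
solving λ² − 3353360489/348942400·λ + 923521/1395769600 = 0 gives λ = 961/100, 961/13957696
so κ_2 = √((961/100) / (961/13957696)) = 373.6000


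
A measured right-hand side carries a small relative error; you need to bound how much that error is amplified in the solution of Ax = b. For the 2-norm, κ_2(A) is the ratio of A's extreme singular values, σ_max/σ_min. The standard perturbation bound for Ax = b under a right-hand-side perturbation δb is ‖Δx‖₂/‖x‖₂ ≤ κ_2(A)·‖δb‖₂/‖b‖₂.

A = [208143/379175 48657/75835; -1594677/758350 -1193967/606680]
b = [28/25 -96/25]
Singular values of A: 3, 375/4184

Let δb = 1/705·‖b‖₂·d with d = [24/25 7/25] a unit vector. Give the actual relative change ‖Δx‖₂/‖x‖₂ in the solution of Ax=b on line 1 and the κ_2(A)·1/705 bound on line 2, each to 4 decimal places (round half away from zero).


0.0475
0.0475

largest singular value 3, smallest 375/4184
κ_2(A) = 3 / (375/4184) = 33.4720
κ_2(A)·‖δb‖/‖b‖ = 0.0475
solve Ax = b  →  x = [0.9655 0.9195]
2-norm of b is 4.0000; of x, 1.3333
re-solving with b+δb shifts x by Δx of norm 0.0633
realised ‖Δx‖/‖x‖ = 0.0475
tightness: 0.0475 against a bound of 0.0475; the bound is attained (ratio 1)


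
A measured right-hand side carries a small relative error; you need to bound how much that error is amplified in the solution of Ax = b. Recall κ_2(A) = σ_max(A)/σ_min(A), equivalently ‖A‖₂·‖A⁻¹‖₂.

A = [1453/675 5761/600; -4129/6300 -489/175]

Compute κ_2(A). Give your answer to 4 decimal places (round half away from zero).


AᵀA = [2893801/571536 714415/31752; 714415/31752 2822401/28224]; tr = 240189685/2286144, det = 2825761/36578304
λ_max, λ_min = (240189685/2286144 ± √57689469756260329/5226454388736)/2 = 1681/16, 1681/2286144
κ = σ_max/σ_min = (41/4)/(41/1512) = 378.0000

378.0000


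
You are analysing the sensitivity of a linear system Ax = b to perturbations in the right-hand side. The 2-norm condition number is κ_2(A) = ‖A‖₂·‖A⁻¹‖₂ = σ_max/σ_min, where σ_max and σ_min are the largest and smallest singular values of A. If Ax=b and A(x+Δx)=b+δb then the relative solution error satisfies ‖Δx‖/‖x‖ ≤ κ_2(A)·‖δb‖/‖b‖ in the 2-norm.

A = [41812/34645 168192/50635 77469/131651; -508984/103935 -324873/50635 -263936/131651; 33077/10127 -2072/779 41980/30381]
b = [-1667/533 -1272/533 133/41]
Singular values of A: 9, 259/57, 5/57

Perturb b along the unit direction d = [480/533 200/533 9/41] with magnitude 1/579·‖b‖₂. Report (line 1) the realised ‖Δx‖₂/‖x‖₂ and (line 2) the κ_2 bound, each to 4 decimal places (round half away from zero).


0.0029
0.1772

from the listed singular values, σ₁ = 9, σ_n = 5/57
κ = σ_max/σ_min = 9/(5/57) = 102.6000
perturbation bound = 102.6000·1/579 = 0.1772
solve Ax = b  →  x = [13.8655 -0.4393 -31.2727]
‖b‖₂ = 5.0990 and ‖x‖₂ = 34.2115
Δx = A⁻¹·δb where δb = 1/579·5.0990·d; ‖Δx‖ = 0.1004
dividing the unrounded norms, ‖Δx‖/‖x‖ = 0.0029
tightness: 0.0029 against a bound of 0.1772 (unrounded ratio ≈ 0.0166)


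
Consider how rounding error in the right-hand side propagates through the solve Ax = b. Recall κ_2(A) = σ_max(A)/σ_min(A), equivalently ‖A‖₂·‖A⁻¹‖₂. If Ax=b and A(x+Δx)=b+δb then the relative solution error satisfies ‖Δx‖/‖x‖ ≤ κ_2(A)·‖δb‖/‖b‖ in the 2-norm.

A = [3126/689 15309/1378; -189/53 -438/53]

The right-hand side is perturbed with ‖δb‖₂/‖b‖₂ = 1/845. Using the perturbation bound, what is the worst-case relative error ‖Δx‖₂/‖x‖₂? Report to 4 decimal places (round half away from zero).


0.1254

form AᵀA = [15808725/474721 37918125/474721; 37918125/474721 364052025/1898884] with trace 2528325/11236 and determinant 50625/11236
char-poly roots: 225 and 225/11236
σ_max=√225=15, σ_min=√(225/11236)=(15/106) → κ = 106.0000
κ_2(A)·‖δb‖/‖b‖ = 0.1254


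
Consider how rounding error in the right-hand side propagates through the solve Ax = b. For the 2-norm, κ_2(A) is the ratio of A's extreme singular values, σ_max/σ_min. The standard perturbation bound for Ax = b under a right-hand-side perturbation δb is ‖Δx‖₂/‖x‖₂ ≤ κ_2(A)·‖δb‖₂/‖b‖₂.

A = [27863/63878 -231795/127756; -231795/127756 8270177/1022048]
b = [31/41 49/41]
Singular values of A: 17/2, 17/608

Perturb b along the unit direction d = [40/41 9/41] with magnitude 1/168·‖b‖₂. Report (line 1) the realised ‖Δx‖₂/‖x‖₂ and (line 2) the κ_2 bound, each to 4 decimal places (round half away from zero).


0.0084
1.8095

from the listed singular values, σ₁ = 17/2, σ_n = 17/608
condition number: (17/2) ÷ (17/608) = 304.0000
κ_2(A)·‖δb‖/‖b‖ = 1.8095
solve Ax = b  →  x = [34.8666 7.9656]
‖b‖₂ = 1.4142 and ‖x‖₂ = 35.7649
with δb = [0.0082 0.0018], A·Δx = δb → ‖Δx‖ = 0.3011
realised ‖Δx‖/‖x‖ = 0.0084
so the bound overstates the realised error by a factor of ≈ 214.9616 (computed from the unrounded values)


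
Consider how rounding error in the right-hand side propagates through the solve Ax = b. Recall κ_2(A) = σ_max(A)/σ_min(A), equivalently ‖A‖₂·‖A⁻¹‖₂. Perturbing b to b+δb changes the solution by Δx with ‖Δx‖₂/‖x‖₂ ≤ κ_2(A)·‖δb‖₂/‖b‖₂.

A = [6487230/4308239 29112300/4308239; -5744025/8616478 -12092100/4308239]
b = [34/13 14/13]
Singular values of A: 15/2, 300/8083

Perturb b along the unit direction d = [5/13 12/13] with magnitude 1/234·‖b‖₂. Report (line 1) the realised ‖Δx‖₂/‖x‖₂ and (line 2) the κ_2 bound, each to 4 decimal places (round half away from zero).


σ_max = 15/2, σ_min = 300/8083
κ_2(A) = (15/2) / (300/8083) = 202.0750
worst-case relative error ≤ 202.0750 × 1/234 = 0.8636
solve Ax = b  →  x = [-52.5138 12.0889]
2-norm of b is 2.8284; of x, 53.8873
δb = ε·‖b‖·d = [0.0046 0.0112]; solving A·Δx = δb gives ‖Δx‖ = 0.3257
realised ‖Δx‖/‖x‖ = 0.0060
realised/bound (from unrounded values) ≈ 0.0070

0.0060
0.8636


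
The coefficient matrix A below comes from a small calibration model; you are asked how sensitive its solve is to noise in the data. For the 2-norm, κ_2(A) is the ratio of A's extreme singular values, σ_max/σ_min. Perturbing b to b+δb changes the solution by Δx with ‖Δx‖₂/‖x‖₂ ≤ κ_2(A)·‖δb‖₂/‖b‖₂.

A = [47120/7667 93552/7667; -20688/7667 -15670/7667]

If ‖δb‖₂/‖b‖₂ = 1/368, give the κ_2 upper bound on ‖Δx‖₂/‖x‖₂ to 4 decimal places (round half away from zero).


0.0262

form AᵀA = [92672/2057 165600/2057; 165600/2057 314852/2057] with trace 23972/121 and determinant 50176/121
λ_max, λ_min = (23972/121 ± √550371600/14641)/2 = 196, 256/121
κ_2(A) = √(λ_max/λ_min) = √(196 / (256/121)) = 9.6250
κ_2(A)·‖δb‖/‖b‖ = 0.0262


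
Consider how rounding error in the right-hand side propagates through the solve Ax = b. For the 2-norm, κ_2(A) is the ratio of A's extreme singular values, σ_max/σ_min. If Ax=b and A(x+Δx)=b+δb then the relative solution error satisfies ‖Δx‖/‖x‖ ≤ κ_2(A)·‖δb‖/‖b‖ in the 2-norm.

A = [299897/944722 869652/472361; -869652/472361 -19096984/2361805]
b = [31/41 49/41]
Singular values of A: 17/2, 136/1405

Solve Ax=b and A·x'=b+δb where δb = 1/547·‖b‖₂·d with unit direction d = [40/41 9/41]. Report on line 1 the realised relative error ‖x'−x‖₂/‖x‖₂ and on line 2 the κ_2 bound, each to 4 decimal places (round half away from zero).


largest singular value 17/2, smallest 136/1405
κ_2(A) = (17/2) / (136/1405) = 87.8125
κ_2(A)·‖δb‖/‖b‖ = 0.1605
solve Ax = b  →  x = [-10.1047 2.1530]
2-norm of b is 1.4142; of x, 10.3316
Δx = A⁻¹·δb where δb = 1/547·1.4142·d; ‖Δx‖ = 0.0267
realised ‖Δx‖/‖x‖ = 0.0026
so the bound overstates the realised error by a factor of ≈ 62.0968 (computed from the unrounded values)

0.0026
0.1605


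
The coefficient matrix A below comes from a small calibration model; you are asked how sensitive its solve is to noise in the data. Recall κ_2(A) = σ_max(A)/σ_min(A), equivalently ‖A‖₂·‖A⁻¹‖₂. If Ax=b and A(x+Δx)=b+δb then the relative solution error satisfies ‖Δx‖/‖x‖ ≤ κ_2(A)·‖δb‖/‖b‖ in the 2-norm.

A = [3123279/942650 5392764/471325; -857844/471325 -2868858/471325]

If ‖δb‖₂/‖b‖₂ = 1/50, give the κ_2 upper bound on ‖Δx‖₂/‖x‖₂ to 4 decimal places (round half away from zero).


AᵀA = [8787859533/614940500 7531201314/153735125; 7531201314/153735125 25821626148/153735125]; tr = 896594913/4919524, det = 531441/1229881
λ_max, λ_min = (896594913/4919524 ± √803840607029412225/24201716386576)/2 = 729/4, 2916/1229881
σ_max=√(729/4)=(27/2), σ_min=√(2916/1229881)=(54/1109) → κ = 277.2500
perturbation bound = 277.2500·1/50 = 5.5450

5.5450


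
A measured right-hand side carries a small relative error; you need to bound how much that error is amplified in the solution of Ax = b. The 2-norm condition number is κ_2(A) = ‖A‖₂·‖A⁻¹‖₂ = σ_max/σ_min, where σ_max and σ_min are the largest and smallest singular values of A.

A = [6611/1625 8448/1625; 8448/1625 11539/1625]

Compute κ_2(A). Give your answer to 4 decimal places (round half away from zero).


form AᵀA = [4602961/105625 6133248/105625; 6133248/105625 8180689/105625] with trace 511346/4225 and determinant 14641/4225
solving λ² − 511346/4225·λ + 14641/4225 = 0 gives λ = 121, 121/4225
κ = σ_max/σ_min = 11/(11/65) = 65.0000

65.0000


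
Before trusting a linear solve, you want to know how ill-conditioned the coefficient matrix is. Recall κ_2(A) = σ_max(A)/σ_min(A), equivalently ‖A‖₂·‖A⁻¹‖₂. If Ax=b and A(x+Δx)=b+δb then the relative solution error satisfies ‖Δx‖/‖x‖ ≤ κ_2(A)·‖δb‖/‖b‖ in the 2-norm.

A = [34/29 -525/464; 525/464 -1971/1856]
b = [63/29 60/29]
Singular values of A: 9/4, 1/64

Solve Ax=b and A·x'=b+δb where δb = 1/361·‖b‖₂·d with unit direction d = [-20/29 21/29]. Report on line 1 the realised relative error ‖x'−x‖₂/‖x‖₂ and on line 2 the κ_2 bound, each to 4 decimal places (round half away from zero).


largest singular value 9/4, smallest 1/64
κ_2(A) = (9/4) / (1/64) = 144.0000
bound on ‖Δx‖/‖x‖: κ·ε = 144.0000·1/361 = 0.3989
solve Ax = b  →  x = [0.9655 -0.9195]
2-norm of b is 3.0000; of x, 1.3333
Δx = A⁻¹·δb where δb = 1/361·3.0000·d; ‖Δx‖ = 0.5319
dividing the unrounded norms, ‖Δx‖/‖x‖ = 0.3989
tightness: 0.3989 against a bound of 0.3989; the bound is attained (ratio 1)

0.3989
0.3989


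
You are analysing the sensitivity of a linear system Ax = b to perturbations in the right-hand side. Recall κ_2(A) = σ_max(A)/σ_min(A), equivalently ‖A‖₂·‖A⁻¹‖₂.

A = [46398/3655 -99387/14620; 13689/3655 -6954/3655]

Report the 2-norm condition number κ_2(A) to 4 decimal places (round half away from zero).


M = AᵀA = [93606525/534361 -99842625/1068722; -99842625/1068722 426060225/8549776]. tr(M)=6656625/29584, det(M)=50625/29584
solving λ² − 6656625/29584·λ + 50625/29584 = 0 gives λ = 225, 225/29584
so κ_2 = √(225 / (225/29584)) = 172.0000

172.0000


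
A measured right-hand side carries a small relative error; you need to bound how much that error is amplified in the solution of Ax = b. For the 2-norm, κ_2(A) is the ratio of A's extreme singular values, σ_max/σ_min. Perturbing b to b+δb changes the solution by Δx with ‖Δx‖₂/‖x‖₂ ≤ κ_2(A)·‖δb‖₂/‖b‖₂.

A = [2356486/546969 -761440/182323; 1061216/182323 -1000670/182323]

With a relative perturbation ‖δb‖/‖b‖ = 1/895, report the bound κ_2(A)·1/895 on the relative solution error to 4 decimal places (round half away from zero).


0.1686

AᵀA = [15688640856100/299175086961 -4980103744000/99725028987; -4980103744000/99725028987 1581131322500/33241676329]; tr = 35575294600/355737321, det = 156250000/355737321
solving λ² − 35575294600/355737321·λ + 156250000/355737321 = 0 gives λ = 100, 1562500/355737321
σ_max=√100=10, σ_min=√(1562500/355737321)=(1250/18861) → κ = 150.8880
perturbation bound = 150.8880·1/895 = 0.1686


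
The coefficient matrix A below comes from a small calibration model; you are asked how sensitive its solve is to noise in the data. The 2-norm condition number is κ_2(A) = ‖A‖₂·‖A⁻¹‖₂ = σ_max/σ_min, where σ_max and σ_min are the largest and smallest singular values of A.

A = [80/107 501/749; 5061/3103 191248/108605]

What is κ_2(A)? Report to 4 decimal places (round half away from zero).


M = AᵀA = [30996121/9628609 1136442528/337001315; 1136442528/337001315 41853093529/11795046025]. tr(M)=94914794/14025025, det(M)=28561/561001
char-poly roots: 169/25 and 4225/561001
σ_max=√(169/25)=(13/5), σ_min=√(4225/561001)=(65/749) → κ = 29.9600

29.9600


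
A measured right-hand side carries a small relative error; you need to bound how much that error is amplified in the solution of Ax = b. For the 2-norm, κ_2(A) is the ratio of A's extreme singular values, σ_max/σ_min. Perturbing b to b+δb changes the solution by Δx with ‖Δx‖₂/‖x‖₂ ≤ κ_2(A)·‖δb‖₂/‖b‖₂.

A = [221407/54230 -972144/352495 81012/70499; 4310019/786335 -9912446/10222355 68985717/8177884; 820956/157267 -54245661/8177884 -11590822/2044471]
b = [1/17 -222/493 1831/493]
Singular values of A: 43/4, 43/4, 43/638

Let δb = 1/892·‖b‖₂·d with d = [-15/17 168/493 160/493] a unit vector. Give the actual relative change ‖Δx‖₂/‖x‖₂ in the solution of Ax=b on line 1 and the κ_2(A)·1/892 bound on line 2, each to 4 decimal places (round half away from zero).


0.0042
0.1788

largest singular value 43/4, smallest 43/638
condition number: (43/4) ÷ (43/638) = 159.5000
perturbation bound = 159.5000·1/892 = 0.1788
solve Ax = b  →  x = [-8.7535 -11.1671 4.3506]
‖b‖₂ = 3.7417 and ‖x‖₂ = 14.8410
Δx = A⁻¹·δb where δb = 1/892·3.7417·d; ‖Δx‖ = 0.0622
realised ‖Δx‖/‖x‖ = 0.0042
so the bound overstates the realised error by a factor of ≈ 42.6391 (computed from the unrounded values)


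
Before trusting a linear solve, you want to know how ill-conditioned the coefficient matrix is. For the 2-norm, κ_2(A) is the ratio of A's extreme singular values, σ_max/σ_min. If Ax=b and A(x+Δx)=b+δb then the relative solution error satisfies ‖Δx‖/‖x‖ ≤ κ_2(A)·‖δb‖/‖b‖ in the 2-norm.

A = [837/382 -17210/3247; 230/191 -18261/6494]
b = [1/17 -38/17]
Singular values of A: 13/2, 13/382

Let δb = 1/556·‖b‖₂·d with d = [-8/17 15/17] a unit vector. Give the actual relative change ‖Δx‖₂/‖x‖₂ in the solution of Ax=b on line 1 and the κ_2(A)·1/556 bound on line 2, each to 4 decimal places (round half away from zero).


0.0020
0.3435

largest singular value 13/2, smallest 13/382
κ_2(A) = (13/2) / (13/382) = 191.0000
κ_2(A)·‖δb‖/‖b‖ = 0.3435
solve Ax = b  →  x = [-54.3077 -22.4615]
2-norm of b is 2.2361; of x, 58.7694
with δb = [-0.0019 0.0035], A·Δx = δb → ‖Δx‖ = 0.1182
relative error = 0.0020
tightness: 0.0020 against a bound of 0.3435 (unrounded ratio ≈ 0.0059)


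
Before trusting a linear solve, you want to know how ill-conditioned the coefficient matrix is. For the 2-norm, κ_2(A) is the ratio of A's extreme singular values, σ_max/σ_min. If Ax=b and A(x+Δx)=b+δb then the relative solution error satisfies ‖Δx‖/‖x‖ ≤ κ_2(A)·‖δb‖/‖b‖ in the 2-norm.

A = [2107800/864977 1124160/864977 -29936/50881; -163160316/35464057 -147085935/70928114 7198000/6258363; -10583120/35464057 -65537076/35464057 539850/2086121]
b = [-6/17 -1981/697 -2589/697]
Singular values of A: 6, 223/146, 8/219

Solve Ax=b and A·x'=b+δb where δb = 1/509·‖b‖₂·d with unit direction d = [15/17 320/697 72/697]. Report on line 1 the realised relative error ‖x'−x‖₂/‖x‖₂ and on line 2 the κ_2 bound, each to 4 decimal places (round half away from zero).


0.0046
0.3227

σ_max = 6, σ_min = 8/219
condition number: 6 ÷ (8/219) = 164.2500
perturbation bound = 164.2500·1/509 = 0.3227
solve Ax = b  →  x = [-11.0983 -3.6931 -53.5244]
‖b‖ = 4.6904, ‖x‖ = 54.7875
re-solving with b+δb shifts x by Δx of norm 0.2523
relative error = 0.0046
so the bound overstates the realised error by a factor of ≈ 70.0844 (computed from the unrounded values)


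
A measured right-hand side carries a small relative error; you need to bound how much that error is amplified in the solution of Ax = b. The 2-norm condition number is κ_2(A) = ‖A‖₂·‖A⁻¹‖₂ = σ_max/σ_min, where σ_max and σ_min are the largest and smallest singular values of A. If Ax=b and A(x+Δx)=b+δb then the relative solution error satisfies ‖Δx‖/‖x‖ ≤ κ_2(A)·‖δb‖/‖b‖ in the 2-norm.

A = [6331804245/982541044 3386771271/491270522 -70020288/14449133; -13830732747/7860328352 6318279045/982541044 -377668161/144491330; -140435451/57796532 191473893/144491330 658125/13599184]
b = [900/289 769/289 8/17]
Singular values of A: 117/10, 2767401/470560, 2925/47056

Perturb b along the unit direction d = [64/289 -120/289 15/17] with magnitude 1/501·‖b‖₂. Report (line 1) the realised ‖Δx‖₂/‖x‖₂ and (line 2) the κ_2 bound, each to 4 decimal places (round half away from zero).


σ_max = 117/10, σ_min = 2925/47056
κ_2(A) = (117/10) / (2925/47056) = 188.2240
perturbation bound = 188.2240·1/501 = 0.3757
solve Ax = b  →  x = [-0.0081 0.3462 -0.1609]
‖b‖₂ = 4.1231 and ‖x‖₂ = 0.3818
Δx = A⁻¹·δb where δb = 1/501·4.1231·d; ‖Δx‖ = 0.1324
realised ‖Δx‖/‖x‖ = 0.3467
so the bound overstates the realised error by a factor of ≈ 1.0835 (computed from the unrounded values)

0.3467
0.3757
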